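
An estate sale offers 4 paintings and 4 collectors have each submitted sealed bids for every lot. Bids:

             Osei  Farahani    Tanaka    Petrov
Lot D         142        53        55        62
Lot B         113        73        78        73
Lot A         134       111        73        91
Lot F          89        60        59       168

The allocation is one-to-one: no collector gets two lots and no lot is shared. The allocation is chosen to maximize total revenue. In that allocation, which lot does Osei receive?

This is a one-to-one assignment (maximum-weight bipartite matching).
Optimal: Osei→Lot D ($142), Farahani→Lot A ($111), Tanaka→Lot B ($78), Petrov→Lot F ($168) — total 142+111+78+168 = $499.
No other one-to-one assignment exceeds $499.

Osei receives Lot D.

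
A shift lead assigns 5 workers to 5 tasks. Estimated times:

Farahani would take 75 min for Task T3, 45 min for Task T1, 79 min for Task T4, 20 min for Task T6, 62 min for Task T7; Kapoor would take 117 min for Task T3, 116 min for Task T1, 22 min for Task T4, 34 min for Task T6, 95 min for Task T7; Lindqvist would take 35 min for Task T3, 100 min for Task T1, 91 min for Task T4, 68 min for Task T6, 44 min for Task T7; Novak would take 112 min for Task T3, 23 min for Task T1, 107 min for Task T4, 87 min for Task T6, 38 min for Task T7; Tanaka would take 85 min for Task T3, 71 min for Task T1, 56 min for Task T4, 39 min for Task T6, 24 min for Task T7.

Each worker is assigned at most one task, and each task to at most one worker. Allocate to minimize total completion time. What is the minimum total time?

Minimum total: 124 min

Optimal: Farahani→Task T6 (20 min), Kapoor→Task T4 (22 min), Lindqvist→Task T3 (35 min), Novak→Task T1 (23 min), Tanaka→Task T7 (24 min) — total 20+22+35+23+24 = 124 min.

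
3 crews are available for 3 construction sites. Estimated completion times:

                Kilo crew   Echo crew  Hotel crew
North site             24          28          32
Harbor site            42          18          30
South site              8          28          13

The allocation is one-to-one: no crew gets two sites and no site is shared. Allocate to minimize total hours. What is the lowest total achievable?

This is the linear assignment problem.
Optimal: Kilo crew→North site (24 hours), Echo crew→Harbor site (18 hours), Hotel crew→South site (13 hours) — total 24+18+13 = 55 hours.
Row-greedy (each crew in turn takes its cheapest remaining site) gives 58 hours, worse by 3.
Swapping Kilo crew↔Echo crew (Kilo crew→Harbor site 42 hours, Echo crew→North site 28 hours) adds 28.

Min total: 55 hours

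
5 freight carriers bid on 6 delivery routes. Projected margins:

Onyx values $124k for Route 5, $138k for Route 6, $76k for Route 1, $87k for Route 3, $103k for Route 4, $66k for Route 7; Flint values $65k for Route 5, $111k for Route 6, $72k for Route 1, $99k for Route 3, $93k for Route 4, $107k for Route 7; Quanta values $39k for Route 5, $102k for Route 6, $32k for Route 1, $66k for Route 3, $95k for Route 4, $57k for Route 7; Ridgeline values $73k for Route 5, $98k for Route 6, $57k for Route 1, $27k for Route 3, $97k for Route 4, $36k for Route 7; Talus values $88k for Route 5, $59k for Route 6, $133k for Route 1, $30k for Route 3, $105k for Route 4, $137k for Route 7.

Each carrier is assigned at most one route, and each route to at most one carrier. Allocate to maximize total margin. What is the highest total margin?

Maximum total: $563k

Optimal: Onyx→Route 5 ($124k), Flint→Route 7 ($107k), Quanta→Route 6 ($102k), Ridgeline→Route 4 ($97k), Talus→Route 1 ($133k) — total 124+107+102+97+133 = $563k.
Row-greedy (each carrier in turn takes its best remaining route) gives $546k, worse by 17.
Next-best assignment: Onyx→Route 5, Flint→Route 3, Quanta→Route 6, Ridgeline→Route 4, Talus→Route 7 = $559k.
Every other assignment is strictly worse.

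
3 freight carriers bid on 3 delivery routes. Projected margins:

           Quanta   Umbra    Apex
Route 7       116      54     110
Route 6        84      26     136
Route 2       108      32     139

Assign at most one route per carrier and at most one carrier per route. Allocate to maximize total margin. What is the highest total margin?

Max total: $298k

Optimal: Quanta→Route 2 ($108k), Umbra→Route 7 ($54k), Apex→Route 6 ($136k) — total 108+54+136 = $298k.
Max-entry greedy (repeatedly take the single best remaining cell) gives $281k, worse by 17.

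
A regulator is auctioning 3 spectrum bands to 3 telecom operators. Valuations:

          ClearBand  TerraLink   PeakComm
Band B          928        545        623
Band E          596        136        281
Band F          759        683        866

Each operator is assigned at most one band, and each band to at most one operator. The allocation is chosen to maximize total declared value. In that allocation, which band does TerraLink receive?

TerraLink receives Band B.

Optimal: ClearBand→Band E ($596M), TerraLink→Band B ($545M), PeakComm→Band F ($866M) — total 596+545+866 = $2007M.
Column-greedy (each band in turn goes to its best remaining operator) gives $1892M, worse by 115.
Swapping TerraLink↔PeakComm (TerraLink→Band F $683M, PeakComm→Band B $623M) loses 105.
TerraLink's own top band is Band F ($683M), but forcing TerraLink→Band F and reassigning the rest optimally gives only $1902M — worse by 105.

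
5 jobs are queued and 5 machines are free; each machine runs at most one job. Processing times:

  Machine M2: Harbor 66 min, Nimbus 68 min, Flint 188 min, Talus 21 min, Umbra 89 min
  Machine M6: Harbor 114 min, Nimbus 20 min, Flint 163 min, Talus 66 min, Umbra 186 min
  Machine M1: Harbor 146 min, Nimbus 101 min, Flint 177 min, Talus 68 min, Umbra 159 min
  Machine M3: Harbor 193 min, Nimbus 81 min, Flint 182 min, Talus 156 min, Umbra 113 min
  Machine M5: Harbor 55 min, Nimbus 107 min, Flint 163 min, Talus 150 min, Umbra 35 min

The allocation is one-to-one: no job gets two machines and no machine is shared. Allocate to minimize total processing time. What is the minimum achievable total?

Treat this as an assignment problem: match each job to one machine.
Optimal: Harbor→Machine M2 (66 min), Nimbus→Machine M6 (20 min), Flint→Machine M3 (182 min), Talus→Machine M1 (68 min), Umbra→Machine M5 (35 min) — total 66+20+182+68+35 = 371 min.
Min-entry greedy (repeatedly take the single cheapest remaining cell) gives 404 min, worse by 33.
No other one-to-one assignment undercuts 371 min.

Minimum total: 371 min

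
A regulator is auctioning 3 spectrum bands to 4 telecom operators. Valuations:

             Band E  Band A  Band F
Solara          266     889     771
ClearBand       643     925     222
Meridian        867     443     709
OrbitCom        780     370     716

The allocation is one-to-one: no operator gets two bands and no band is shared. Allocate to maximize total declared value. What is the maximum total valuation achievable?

Max total: $2563M

Optimal: Meridian→Band E ($867M), ClearBand→Band A ($925M), Solara→Band F ($771M) — total 867+925+771 = $2563M.
Row-greedy (each operator in turn takes its best remaining band) gives $2241M, worse by 322.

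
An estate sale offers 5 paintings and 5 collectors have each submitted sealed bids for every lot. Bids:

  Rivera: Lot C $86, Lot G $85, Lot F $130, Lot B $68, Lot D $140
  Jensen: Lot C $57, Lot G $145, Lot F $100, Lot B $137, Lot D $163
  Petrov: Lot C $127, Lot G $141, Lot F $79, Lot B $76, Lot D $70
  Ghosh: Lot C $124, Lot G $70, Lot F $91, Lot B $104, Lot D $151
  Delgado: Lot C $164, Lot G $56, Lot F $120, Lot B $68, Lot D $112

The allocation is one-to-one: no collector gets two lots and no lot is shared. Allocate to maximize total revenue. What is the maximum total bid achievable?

Treat this as an assignment problem: match each collector to one lot.
Optimal: Rivera→Lot F ($130), Jensen→Lot B ($137), Petrov→Lot G ($141), Ghosh→Lot D ($151), Delgado→Lot C ($164) — total 130+137+141+151+164 = $723.
Column-greedy (each lot in turn goes to its best remaining collector) gives $613, worse by 110.
Next-best assignment: Rivera→Lot F, Jensen→Lot D, Petrov→Lot G, Ghosh→Lot B, Delgado→Lot C = $702.
Every other assignment is strictly worse.

Maximum total: $723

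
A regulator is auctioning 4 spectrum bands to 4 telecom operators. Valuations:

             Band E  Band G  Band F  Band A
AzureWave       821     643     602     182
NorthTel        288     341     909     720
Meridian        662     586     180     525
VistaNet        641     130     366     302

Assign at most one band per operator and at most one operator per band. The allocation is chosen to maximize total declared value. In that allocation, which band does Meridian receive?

Optimal: AzureWave→Band G ($643M), NorthTel→Band F ($909M), Meridian→Band A ($525M), VistaNet→Band E ($641M) — total 643+909+525+641 = $2718M.
Row-greedy (each operator in turn takes its best remaining band) gives $2618M, worse by 100.
Swapping VistaNet↔NorthTel (VistaNet→Band F $366M, NorthTel→Band E $288M) loses 896.
Checked against all permutations: $2718M is optimal.
Meridian's own top band is Band E ($662M), but forcing Meridian→Band E and reassigning the rest optimally gives only $2516M — worse by 202.

Meridian receives Band A.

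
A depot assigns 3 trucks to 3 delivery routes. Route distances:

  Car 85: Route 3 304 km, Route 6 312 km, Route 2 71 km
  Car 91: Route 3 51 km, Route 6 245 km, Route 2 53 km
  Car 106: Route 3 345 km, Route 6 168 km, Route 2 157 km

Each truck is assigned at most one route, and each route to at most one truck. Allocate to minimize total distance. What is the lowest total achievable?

Minimum total: 290 km

Optimal: Car 85→Route 2 (71 km), Car 91→Route 3 (51 km), Car 106→Route 6 (168 km) — total 71+51+168 = 290 km.
Swapping Car 91↔Car 85 (Car 91→Route 2 53 km, Car 85→Route 3 304 km) adds 235.
Every other assignment is strictly worse.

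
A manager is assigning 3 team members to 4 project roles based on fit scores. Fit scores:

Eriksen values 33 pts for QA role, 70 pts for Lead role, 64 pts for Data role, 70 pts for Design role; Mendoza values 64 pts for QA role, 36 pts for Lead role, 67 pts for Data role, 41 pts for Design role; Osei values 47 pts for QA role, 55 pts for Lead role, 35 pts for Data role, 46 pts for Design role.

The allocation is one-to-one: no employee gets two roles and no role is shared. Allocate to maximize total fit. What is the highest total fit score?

Maximum total: 192 pts

Optimal: Eriksen→Design role (70 pts), Mendoza→Data role (67 pts), Osei→Lead role (55 pts) — total 70+67+55 = 192 pts.
Column-greedy (each role in turn goes to its best remaining employee) gives 169 pts, worse by 23.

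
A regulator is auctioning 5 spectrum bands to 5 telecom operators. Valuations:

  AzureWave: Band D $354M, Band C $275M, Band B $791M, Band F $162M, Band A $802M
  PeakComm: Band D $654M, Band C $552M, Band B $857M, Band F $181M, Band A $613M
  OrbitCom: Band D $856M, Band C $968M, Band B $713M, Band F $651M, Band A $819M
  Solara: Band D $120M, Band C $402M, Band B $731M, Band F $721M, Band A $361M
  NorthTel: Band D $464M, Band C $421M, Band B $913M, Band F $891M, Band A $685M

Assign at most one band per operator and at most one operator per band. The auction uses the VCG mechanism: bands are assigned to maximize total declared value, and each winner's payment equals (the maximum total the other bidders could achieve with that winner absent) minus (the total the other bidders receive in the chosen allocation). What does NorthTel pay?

NorthTel pays $203M.

Efficient allocation: AzureWave→Band A ($802M), PeakComm→Band D ($654M), OrbitCom→Band C ($968M), Solara→Band F ($721M), NorthTel→Band B ($913M); total welfare W = $4058M.
NorthTel receives Band B at value $913M, so the others get W − 913 = $3145M.
Without NorthTel: best allocation of the remaining 4 bidders over all 5 bands is AzureWave→Band A ($802M), PeakComm→Band B ($857M), OrbitCom→Band C ($968M), Solara→Band F ($721M), total $3348M.
VCG payment = (others' best without NorthTel) − (others' welfare with NorthTel) = 3348 − 3145 = $203M.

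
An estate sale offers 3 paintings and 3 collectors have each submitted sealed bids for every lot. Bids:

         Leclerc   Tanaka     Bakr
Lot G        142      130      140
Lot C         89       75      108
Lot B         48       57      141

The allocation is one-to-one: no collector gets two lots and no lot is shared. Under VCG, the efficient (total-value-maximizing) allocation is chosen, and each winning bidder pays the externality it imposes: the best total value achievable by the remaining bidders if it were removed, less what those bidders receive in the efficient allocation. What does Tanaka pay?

Efficient allocation: Leclerc→Lot C ($89), Tanaka→Lot G ($130), Bakr→Lot B ($141); total welfare W = $360.
Tanaka receives Lot G at value $130, so the others get W − 130 = $230.
Without Tanaka: best allocation of the remaining 2 bidders over all 3 lots is Leclerc→Lot G ($142), Bakr→Lot B ($141), total $283.
VCG payment = (others' best without Tanaka) − (others' welfare with Tanaka) = 283 − 230 = $53.

Tanaka pays $53.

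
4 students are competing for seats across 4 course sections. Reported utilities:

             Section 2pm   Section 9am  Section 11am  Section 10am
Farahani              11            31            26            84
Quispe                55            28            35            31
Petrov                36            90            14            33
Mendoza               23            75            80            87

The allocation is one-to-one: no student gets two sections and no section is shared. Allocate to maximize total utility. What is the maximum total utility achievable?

Treat this as an assignment problem: match each student to one section.
Optimal: Farahani→Section 10am (84 points), Quispe→Section 2pm (55 points), Petrov→Section 9am (90 points), Mendoza→Section 11am (80 points) — total 84+55+90+80 = 309 points.
Max-entry greedy (repeatedly take the single best remaining cell) gives 258 points, worse by 51.
Swapping Quispe↔Petrov (Quispe→Section 9am 28 points, Petrov→Section 2pm 36 points) loses 81.

Max total: 309 points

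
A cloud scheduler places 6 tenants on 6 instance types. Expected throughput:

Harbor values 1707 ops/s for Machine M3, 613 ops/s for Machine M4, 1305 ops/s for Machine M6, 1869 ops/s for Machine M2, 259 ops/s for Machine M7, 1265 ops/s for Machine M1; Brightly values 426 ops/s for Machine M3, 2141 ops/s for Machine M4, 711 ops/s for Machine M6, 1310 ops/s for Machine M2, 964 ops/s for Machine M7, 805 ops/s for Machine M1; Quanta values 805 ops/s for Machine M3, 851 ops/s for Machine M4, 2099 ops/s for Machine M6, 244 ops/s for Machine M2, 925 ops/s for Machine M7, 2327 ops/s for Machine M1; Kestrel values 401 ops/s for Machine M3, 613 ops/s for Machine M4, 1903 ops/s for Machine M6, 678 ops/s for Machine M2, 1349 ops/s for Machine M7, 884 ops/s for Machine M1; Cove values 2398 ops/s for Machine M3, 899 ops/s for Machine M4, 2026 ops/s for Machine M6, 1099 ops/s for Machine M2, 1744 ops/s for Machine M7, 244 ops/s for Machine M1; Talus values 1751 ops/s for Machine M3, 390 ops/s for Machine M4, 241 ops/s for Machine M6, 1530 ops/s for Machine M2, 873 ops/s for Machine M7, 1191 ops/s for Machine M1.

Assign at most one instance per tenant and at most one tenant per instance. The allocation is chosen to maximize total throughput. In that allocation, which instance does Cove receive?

Optimal: Harbor→Machine M2 (1869 ops/s), Brightly→Machine M4 (2141 ops/s), Quanta→Machine M1 (2327 ops/s), Kestrel→Machine M6 (1903 ops/s), Cove→Machine M7 (1744 ops/s), Talus→Machine M3 (1751 ops/s) — total 1869+2141+2327+1903+1744+1751 = 11735 ops/s.
Max-entry greedy (repeatedly take the single best remaining cell) gives 11511 ops/s, worse by 224.
Cove's own top instance is Machine M3 (2398 ops/s), but forcing Cove→Machine M3 and reassigning the rest optimally gives only 11511 ops/s — worse by 224.

Cove receives Machine M7.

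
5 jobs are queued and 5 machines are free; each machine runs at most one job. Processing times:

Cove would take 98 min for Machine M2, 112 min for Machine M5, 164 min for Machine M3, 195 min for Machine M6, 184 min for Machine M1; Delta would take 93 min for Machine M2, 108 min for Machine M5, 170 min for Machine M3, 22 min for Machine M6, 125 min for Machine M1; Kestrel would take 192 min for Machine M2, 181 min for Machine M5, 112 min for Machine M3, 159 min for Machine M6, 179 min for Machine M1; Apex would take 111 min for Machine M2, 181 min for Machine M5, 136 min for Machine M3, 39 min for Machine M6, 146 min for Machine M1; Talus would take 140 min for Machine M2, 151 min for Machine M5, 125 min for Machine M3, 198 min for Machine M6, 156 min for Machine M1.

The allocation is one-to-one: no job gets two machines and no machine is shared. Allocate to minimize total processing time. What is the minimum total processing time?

Min total: 512 min

Optimal: Cove→Machine M5 (112 min), Delta→Machine M2 (93 min), Kestrel→Machine M3 (112 min), Apex→Machine M6 (39 min), Talus→Machine M1 (156 min) — total 112+93+112+39+156 = 512 min.
Min-entry greedy (repeatedly take the single cheapest remaining cell) gives 529 min, worse by 17.
Next-best assignment: Cove→Machine M2, Delta→Machine M5, Kestrel→Machine M3, Apex→Machine M6, Talus→Machine M1 = 513 min.
Swapping Apex↔Talus (Apex→Machine M1 146 min, Talus→Machine M6 198 min) adds 149.
Every other assignment is strictly worse.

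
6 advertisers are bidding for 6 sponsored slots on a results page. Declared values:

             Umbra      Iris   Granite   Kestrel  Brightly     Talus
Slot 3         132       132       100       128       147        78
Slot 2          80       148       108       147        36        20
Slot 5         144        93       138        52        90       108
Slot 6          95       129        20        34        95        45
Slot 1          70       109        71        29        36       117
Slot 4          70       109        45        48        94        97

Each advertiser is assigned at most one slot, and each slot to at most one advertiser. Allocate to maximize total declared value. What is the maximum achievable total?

Optimal: Umbra→Slot 3 ($132), Iris→Slot 6 ($129), Granite→Slot 5 ($138), Kestrel→Slot 2 ($147), Brightly→Slot 4 ($94), Talus→Slot 1 ($117) — total 132+129+138+147+94+117 = $757.
Column-greedy (each slot in turn goes to its best remaining advertiser) gives $603, worse by 154.

Max total: $757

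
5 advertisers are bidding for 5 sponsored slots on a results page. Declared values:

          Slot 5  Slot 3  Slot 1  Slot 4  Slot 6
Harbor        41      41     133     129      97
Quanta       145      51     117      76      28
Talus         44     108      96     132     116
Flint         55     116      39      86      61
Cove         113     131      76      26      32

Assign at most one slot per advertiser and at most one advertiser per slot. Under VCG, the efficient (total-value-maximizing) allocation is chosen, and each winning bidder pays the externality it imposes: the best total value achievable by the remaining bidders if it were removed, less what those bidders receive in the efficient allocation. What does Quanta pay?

Efficient allocation: Harbor→Slot 1 ($133), Quanta→Slot 5 ($145), Talus→Slot 6 ($116), Flint→Slot 4 ($86), Cove→Slot 3 ($131); total welfare W = $611.
Quanta receives Slot 5 at value $145, so the others get W − 145 = $466.
Without Quanta: best allocation of the remaining 4 bidders over all 5 slots is Harbor→Slot 1 ($133), Talus→Slot 4 ($132), Flint→Slot 3 ($116), Cove→Slot 5 ($113), total $494.
VCG payment = (others' best without Quanta) − (others' welfare with Quanta) = 494 − 466 = $28.

Quanta pays $28.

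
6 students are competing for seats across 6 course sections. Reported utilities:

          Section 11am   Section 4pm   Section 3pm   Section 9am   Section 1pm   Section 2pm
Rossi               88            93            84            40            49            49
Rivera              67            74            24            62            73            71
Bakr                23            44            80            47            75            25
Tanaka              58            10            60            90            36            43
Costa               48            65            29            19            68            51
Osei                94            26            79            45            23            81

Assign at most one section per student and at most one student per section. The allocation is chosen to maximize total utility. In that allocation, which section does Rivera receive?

Rivera receives Section 2pm.

This is the linear assignment problem.
Optimal: Rossi→Section 4pm (93 points), Rivera→Section 2pm (71 points), Bakr→Section 3pm (80 points), Tanaka→Section 9am (90 points), Costa→Section 1pm (68 points), Osei→Section 11am (94 points) — total 93+71+80+90+68+94 = 496 points.
Row-greedy (each student in turn takes its best remaining section) gives 481 points, worse by 15.
Swapping Rossi↔Bakr (Rossi→Section 3pm 84 points, Bakr→Section 4pm 44 points) loses 45.
Every other assignment is strictly worse.
Rivera's own top section is Section 4pm (74 points), but forcing Rivera→Section 4pm and reassigning the rest optimally gives only 481 points — worse by 15.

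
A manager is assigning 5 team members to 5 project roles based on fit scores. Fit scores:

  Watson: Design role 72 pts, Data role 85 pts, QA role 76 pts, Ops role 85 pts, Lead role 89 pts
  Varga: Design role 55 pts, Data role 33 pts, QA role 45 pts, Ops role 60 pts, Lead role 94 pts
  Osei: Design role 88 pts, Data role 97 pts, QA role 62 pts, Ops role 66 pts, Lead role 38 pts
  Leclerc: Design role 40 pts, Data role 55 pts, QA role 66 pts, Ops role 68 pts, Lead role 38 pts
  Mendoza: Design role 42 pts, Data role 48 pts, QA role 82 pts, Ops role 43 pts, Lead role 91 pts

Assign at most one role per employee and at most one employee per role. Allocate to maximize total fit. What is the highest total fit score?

Maximum total: 417 pts

Optimal: Watson→Data role (85 pts), Varga→Lead role (94 pts), Osei→Design role (88 pts), Leclerc→Ops role (68 pts), Mendoza→QA role (82 pts) — total 85+94+88+68+82 = 417 pts.
Row-greedy (each employee in turn takes its best remaining role) gives 354 pts, worse by 63.
No other one-to-one assignment exceeds 417 pts.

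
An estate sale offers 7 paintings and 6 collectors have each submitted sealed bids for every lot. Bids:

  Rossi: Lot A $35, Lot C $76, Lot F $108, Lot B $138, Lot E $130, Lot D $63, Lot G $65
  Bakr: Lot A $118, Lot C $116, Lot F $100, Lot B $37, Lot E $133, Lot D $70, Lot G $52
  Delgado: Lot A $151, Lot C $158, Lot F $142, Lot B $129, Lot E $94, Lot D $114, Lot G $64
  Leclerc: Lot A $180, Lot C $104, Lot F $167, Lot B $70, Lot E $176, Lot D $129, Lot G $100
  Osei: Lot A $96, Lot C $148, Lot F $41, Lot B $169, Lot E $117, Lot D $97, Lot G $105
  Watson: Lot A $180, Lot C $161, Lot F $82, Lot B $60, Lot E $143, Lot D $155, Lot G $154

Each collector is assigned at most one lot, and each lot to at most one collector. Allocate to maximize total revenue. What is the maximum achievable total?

Maximum total: $903

Treat this as an assignment problem: match each collector to one lot.
Optimal: Rossi→Lot F ($108), Bakr→Lot E ($133), Delgado→Lot C ($158), Leclerc→Lot A ($180), Osei→Lot B ($169), Watson→Lot D ($155) — total 108+133+158+180+169+155 = $903.
Column-greedy (each lot in turn goes to its best remaining collector) gives $848, worse by 55.
Next-best assignment: Rossi→Lot F, Bakr→Lot E, Delgado→Lot C, Leclerc→Lot A, Osei→Lot B, Watson→Lot G = $902.
Checked against all permutations: $903 is optimal.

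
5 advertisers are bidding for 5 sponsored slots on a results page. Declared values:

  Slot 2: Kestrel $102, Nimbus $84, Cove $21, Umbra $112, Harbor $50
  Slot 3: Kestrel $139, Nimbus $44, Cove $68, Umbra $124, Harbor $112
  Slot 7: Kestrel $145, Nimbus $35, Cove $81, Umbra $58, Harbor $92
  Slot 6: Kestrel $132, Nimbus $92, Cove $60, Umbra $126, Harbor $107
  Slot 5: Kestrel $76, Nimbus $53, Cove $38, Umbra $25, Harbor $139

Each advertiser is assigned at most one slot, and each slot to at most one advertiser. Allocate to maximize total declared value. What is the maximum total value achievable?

Maximum total: $569

Optimal: Kestrel→Slot 3 ($139), Nimbus→Slot 2 ($84), Cove→Slot 7 ($81), Umbra→Slot 6 ($126), Harbor→Slot 5 ($139) — total 139+84+81+126+139 = $569.
Max-entry greedy (repeatedly take the single best remaining cell) gives $562, worse by 7.
Next-best assignment: Kestrel→Slot 3, Nimbus→Slot 6, Cove→Slot 7, Umbra→Slot 2, Harbor→Slot 5 = $563.
Checked against all permutations: $569 is optimal.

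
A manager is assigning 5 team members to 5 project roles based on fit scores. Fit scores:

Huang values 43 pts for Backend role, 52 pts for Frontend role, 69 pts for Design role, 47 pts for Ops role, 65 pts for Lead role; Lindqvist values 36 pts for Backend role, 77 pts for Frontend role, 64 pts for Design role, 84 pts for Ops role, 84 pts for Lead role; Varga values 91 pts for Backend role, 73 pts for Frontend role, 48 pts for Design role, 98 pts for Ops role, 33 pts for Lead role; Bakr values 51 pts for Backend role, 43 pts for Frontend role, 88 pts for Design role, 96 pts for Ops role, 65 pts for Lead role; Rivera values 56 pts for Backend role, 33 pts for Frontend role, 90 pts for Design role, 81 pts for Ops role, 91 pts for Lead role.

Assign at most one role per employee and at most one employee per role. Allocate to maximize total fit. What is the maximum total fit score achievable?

Max total: 424 pts

Optimal: Huang→Design role (69 pts), Lindqvist→Frontend role (77 pts), Varga→Backend role (91 pts), Bakr→Ops role (96 pts), Rivera→Lead role (91 pts) — total 69+77+91+96+91 = 424 pts.
Column-greedy (each role in turn goes to its best remaining employee) gives 419 pts, worse by 5.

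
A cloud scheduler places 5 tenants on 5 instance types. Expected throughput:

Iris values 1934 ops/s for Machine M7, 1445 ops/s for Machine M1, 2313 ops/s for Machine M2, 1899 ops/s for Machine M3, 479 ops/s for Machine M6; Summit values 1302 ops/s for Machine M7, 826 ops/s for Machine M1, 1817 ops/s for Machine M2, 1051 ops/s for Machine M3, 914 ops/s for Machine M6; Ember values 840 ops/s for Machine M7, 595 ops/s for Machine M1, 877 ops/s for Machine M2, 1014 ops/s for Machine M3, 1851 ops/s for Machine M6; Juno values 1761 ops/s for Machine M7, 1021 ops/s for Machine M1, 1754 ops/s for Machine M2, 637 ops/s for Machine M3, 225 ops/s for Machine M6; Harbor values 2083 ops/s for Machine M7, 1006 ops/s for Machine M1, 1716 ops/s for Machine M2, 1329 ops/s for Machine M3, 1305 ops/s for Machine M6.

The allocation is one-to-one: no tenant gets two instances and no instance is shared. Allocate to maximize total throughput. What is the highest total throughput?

Maximum total: 8671 ops/s

This is the linear assignment problem.
Optimal: Iris→Machine M3 (1899 ops/s), Summit→Machine M2 (1817 ops/s), Ember→Machine M6 (1851 ops/s), Juno→Machine M1 (1021 ops/s), Harbor→Machine M7 (2083 ops/s) — total 1899+1817+1851+1021+2083 = 8671 ops/s.
Column-greedy (each instance in turn goes to its best remaining tenant) gives 6584 ops/s, worse by 2087.
Next-best assignment: Iris→Machine M3, Summit→Machine M1, Ember→Machine M6, Juno→Machine M2, Harbor→Machine M7 = 8413 ops/s.
Every other assignment is strictly worse.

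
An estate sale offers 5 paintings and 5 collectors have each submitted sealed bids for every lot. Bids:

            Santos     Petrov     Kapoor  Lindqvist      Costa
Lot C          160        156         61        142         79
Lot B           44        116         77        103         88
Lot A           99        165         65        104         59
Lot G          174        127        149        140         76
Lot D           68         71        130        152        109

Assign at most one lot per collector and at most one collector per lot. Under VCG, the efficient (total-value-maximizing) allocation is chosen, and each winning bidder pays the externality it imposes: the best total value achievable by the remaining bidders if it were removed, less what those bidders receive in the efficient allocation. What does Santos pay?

Santos pays $11.

Efficient allocation: Santos→Lot C ($160), Petrov→Lot A ($165), Kapoor→Lot G ($149), Lindqvist→Lot D ($152), Costa→Lot B ($88); total welfare W = $714.
Santos receives Lot C at value $160, so the others get W − 160 = $554.
Without Santos: best allocation of the remaining 4 bidders over all 5 lots is Petrov→Lot A ($165), Kapoor→Lot G ($149), Lindqvist→Lot C ($142), Costa→Lot D ($109), total $565.
VCG payment = (others' best without Santos) − (others' welfare with Santos) = 565 − 554 = $11.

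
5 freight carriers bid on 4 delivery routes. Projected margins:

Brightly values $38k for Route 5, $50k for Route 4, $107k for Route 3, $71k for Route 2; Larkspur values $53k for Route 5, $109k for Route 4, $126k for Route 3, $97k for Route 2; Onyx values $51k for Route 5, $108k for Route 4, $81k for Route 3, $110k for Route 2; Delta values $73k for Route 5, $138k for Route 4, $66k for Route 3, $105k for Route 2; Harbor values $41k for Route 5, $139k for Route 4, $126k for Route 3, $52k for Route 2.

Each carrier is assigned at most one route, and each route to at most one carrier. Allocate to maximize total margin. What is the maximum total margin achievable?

Max total: $448k

Optimal: Delta→Route 5 ($73k), Harbor→Route 4 ($139k), Larkspur→Route 3 ($126k), Onyx→Route 2 ($110k) — total 73+139+126+110 = $448k.
Row-greedy (each carrier in turn takes its best remaining route) gives $399k, worse by 49.
Swapping Harbor↔Onyx (Harbor→Route 2 $52k, Onyx→Route 4 $108k) loses 89.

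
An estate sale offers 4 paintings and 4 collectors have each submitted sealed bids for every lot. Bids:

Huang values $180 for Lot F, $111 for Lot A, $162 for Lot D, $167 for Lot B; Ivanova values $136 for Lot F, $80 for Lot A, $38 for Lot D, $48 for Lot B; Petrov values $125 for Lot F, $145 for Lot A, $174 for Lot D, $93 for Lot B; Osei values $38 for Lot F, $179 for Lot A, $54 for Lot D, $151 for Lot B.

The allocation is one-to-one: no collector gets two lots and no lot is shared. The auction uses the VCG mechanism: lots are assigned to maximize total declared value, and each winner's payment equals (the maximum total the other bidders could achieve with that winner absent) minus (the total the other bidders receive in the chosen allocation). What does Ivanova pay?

Ivanova pays $13.

Efficient allocation: Huang→Lot B ($167), Ivanova→Lot F ($136), Petrov→Lot D ($174), Osei→Lot A ($179); total welfare W = $656.
Ivanova receives Lot F at value $136, so the others get W − 136 = $520.
Without Ivanova: best allocation of the remaining 3 bidders over all 4 lots is Huang→Lot F ($180), Petrov→Lot D ($174), Osei→Lot A ($179), total $533.
VCG payment = (others' best without Ivanova) − (others' welfare with Ivanova) = 533 − 520 = $13.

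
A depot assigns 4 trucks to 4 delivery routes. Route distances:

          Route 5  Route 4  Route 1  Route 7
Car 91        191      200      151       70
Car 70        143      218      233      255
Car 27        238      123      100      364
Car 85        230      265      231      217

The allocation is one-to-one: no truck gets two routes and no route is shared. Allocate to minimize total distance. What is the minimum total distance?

Optimal: Car 91→Route 7 (70 km), Car 70→Route 5 (143 km), Car 27→Route 4 (123 km), Car 85→Route 1 (231 km) — total 70+143+123+231 = 567 km.
Column-greedy (each route in turn goes to its cheapest remaining truck) gives 634 km, worse by 67.
Next-best assignment: Car 91→Route 7, Car 70→Route 5, Car 27→Route 1, Car 85→Route 4 = 578 km.
Checked against all permutations: 567 km is optimal.

Min total: 567 km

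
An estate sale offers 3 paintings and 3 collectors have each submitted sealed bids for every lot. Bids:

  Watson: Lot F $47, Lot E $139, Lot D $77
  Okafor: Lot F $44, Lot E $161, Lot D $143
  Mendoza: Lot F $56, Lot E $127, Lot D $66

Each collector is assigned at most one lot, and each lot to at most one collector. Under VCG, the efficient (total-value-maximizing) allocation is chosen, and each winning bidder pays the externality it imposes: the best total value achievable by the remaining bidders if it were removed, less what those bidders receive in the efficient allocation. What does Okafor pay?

Okafor pays $10.

Efficient allocation: Watson→Lot E ($139), Okafor→Lot D ($143), Mendoza→Lot F ($56); total welfare W = $338.
Okafor receives Lot D at value $143, so the others get W − 143 = $195.
Without Okafor: best allocation of the remaining 2 bidders over all 3 lots is Watson→Lot E ($139), Mendoza→Lot D ($66), total $205.
VCG payment = (others' best without Okafor) − (others' welfare with Okafor) = 205 − 195 = $10.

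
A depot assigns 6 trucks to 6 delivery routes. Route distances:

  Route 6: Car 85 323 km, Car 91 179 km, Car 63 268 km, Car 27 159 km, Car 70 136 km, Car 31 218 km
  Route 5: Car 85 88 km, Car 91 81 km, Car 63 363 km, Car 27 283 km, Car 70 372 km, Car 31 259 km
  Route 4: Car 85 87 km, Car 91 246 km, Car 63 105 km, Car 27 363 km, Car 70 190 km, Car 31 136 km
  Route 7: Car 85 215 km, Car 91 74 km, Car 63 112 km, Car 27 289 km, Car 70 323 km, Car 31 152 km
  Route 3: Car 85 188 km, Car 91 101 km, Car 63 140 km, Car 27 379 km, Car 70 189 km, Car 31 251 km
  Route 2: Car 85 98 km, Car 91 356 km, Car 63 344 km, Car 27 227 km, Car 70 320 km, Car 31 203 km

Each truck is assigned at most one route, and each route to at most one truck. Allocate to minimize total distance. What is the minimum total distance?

Minimum total: 775 km

Optimal: Car 85→Route 2 (98 km), Car 91→Route 5 (81 km), Car 63→Route 7 (112 km), Car 27→Route 6 (159 km), Car 70→Route 3 (189 km), Car 31→Route 4 (136 km) — total 98+81+112+159+189+136 = 775 km.
Column-greedy (each route in turn goes to its cheapest remaining truck) gives 894 km, worse by 119.
Next-best assignment: Car 85→Route 2, Car 91→Route 5, Car 63→Route 4, Car 27→Route 6, Car 70→Route 3, Car 31→Route 7 = 784 km.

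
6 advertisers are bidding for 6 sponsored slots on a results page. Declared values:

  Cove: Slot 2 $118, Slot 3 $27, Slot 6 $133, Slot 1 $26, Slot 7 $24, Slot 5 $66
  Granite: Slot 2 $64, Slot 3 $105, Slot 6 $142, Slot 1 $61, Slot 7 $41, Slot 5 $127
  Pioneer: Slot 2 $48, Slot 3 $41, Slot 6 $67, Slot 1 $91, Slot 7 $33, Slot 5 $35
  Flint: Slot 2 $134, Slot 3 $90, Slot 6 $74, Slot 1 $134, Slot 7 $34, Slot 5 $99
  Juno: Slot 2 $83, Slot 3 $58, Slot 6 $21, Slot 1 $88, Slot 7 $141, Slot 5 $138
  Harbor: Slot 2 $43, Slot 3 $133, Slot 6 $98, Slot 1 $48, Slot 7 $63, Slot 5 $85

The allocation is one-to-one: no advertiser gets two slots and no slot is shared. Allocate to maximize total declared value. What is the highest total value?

Max total: $759

Optimal: Cove→Slot 6 ($133), Granite→Slot 5 ($127), Pioneer→Slot 1 ($91), Flint→Slot 2 ($134), Juno→Slot 7 ($141), Harbor→Slot 3 ($133) — total 133+127+91+134+141+133 = $759.
Column-greedy (each slot in turn goes to its best remaining advertiser) gives $707, worse by 52.
Swapping Granite↔Harbor (Granite→Slot 3 $105, Harbor→Slot 5 $85) loses 70.
Every other assignment is strictly worse.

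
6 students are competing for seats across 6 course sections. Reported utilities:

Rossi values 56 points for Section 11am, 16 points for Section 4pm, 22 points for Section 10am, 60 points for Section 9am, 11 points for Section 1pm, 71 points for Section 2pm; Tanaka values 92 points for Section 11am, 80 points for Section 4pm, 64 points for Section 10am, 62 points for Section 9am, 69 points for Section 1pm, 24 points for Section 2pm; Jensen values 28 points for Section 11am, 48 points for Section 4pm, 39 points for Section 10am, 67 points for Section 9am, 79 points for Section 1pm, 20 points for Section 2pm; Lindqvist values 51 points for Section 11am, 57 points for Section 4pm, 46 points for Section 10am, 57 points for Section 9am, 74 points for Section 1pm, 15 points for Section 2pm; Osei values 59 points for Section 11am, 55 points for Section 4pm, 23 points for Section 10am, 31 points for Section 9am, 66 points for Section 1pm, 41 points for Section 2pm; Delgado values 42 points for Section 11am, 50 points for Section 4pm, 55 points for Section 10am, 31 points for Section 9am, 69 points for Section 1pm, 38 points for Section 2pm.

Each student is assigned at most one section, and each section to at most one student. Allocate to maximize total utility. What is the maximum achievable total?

Treat this as an assignment problem: match each student to one section.
Optimal: Rossi→Section 2pm (71 points), Tanaka→Section 11am (92 points), Jensen→Section 9am (67 points), Lindqvist→Section 1pm (74 points), Osei→Section 4pm (55 points), Delgado→Section 10am (55 points) — total 71+92+67+74+55+55 = 414 points.
Max-entry greedy (repeatedly take the single best remaining cell) gives 385 points, worse by 29.
Swapping Osei↔Delgado (Osei→Section 10am 23 points, Delgado→Section 4pm 50 points) loses 37.
Every other assignment is strictly worse.

Maximum total: 414 points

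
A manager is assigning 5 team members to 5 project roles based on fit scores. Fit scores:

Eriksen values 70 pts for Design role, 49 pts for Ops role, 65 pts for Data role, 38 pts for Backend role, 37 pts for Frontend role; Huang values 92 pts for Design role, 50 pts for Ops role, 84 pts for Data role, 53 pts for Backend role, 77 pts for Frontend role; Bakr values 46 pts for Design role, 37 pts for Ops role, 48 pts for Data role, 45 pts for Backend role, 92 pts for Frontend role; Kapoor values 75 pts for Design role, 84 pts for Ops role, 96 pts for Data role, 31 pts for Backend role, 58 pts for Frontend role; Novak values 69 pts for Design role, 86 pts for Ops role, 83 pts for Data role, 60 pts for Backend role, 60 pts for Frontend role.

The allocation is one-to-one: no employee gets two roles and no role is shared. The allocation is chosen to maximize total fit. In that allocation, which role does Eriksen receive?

Optimal: Eriksen→Backend role (38 pts), Huang→Design role (92 pts), Bakr→Frontend role (92 pts), Kapoor→Data role (96 pts), Novak→Ops role (86 pts) — total 38+92+92+96+86 = 404 pts.
Column-greedy (each role in turn goes to its best remaining employee) gives 356 pts, worse by 48.
Next-best assignment: Eriksen→Design role, Huang→Backend role, Bakr→Frontend role, Kapoor→Data role, Novak→Ops role = 397 pts.
Swapping Eriksen↔Kapoor (Eriksen→Data role 65 pts, Kapoor→Backend role 31 pts) loses 38.
Eriksen's own top role is Design role (70 pts), but forcing Eriksen→Design role and reassigning the rest optimally gives only 397 pts — worse by 7.

Eriksen receives Backend role.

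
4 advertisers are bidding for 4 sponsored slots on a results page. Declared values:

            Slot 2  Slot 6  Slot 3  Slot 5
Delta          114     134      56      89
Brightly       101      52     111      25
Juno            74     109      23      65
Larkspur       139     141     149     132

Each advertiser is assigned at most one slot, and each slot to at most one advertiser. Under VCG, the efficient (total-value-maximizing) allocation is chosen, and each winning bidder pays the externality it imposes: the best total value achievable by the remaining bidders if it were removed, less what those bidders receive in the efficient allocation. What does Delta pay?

Delta pays $7.

Efficient allocation: Delta→Slot 2 ($114), Brightly→Slot 3 ($111), Juno→Slot 6 ($109), Larkspur→Slot 5 ($132); total welfare W = $466.
Delta receives Slot 2 at value $114, so the others get W − 114 = $352.
Without Delta: best allocation of the remaining 3 bidders over all 4 slots is Brightly→Slot 2 ($101), Juno→Slot 6 ($109), Larkspur→Slot 3 ($149), total $359.
VCG payment = (others' best without Delta) − (others' welfare with Delta) = 359 − 352 = $7.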